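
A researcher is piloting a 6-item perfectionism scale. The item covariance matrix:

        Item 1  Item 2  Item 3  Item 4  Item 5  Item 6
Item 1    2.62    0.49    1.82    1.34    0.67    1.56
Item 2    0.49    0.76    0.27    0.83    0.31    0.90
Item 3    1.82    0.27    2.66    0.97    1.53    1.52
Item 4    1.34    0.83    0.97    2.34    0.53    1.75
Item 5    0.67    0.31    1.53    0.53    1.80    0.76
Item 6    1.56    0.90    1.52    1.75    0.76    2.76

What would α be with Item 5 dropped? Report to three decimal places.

Remaining items: Item 1, Item 2, Item 3, Item 4, Item 6 (k = 5).
Σσᵢ² = 2.62 + 0.76 + 2.66 + 2.34 + 2.76 = 11.14
Var(T) = 11.14 + 2 × 11.45 = 34.04
α (item deleted) = (5/4)·(1 − 11.14/34.04) = 0.841

α = 0.841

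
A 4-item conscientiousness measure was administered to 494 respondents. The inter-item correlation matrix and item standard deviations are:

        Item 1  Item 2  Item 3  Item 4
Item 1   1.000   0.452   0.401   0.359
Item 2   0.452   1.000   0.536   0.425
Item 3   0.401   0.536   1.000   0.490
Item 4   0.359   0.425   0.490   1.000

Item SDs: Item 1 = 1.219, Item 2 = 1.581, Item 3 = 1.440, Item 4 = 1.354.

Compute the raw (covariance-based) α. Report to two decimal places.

α = 0.76

Σσ²ᵢ = 1.219² + 1.581² + 1.440² + 1.354² = 7.8924
Covariances σ_ij = r_ij · s_i · s_j:
  σ(Item 1,Item 2) = 0.452 × 1.219 × 1.581 = 0.8711
  σ(Item 1,Item 3) = 0.401 × 1.219 × 1.440 = 0.7039
  σ(Item 1,Item 4) = 0.359 × 1.219 × 1.354 = 0.5925
  σ(Item 2,Item 3) = 0.536 × 1.581 × 1.440 = 1.2203
  σ(Item 2,Item 4) = 0.425 × 1.581 × 1.354 = 0.9098
  σ(Item 3,Item 4) = 0.490 × 1.440 × 1.354 = 0.9554
σ²_T = Σσ²ᵢ + 2·Σσ_ij = 7.8924 + 2 × 5.2530 = 18.3984
α = (4/3)·(1 − 7.8924/18.3984) = 0.76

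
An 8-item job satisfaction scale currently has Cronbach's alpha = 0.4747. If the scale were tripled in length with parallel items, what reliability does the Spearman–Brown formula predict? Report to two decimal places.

Length factor m = 3
α' = m·α / (1 + (m−1)·α)
   = 3 × 0.4747 / (1 + (3 − 1) × 0.4747)
   = 1.4241 / 1.9494 = 0.73

predicted reliability = 0.73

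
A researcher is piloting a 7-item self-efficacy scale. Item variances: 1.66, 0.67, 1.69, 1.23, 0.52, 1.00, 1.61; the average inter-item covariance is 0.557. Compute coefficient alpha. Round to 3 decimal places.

coefficient alpha = 0.859

Σσ²ᵢ = 1.66 + 0.67 + 1.69 + 1.23 + 0.52 + 1.00 + 1.61 = 8.38
Sum of the 21 distinct covariances = 21 × 0.557 = 11.697
σ²_T = Σσ²ᵢ + 2·Σcov = 8.38 + 2 × 11.697 = 31.774
α = (7/6)·(1 − 8.38/31.774) = 0.859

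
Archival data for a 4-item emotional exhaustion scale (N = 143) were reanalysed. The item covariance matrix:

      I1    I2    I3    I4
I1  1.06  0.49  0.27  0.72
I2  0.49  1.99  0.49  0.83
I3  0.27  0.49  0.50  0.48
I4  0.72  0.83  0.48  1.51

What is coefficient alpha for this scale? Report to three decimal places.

sum of item variances = 1.06 + 1.99 + 0.50 + 1.51 = 5.06
Sum of the distinct covariances = 3.28
total variance = 5.06 + 2 × 3.28 = 11.62
α = (k/(k−1))·(1 − sum of item variances/total variance) = (4/3)·(1 − 5.06/11.62) = 0.753

α = 0.753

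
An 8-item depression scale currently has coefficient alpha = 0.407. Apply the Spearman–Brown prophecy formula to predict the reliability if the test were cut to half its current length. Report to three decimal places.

predicted reliability = 0.255

Length factor m = 1/2
α' = m·α / (1 − (1−m)·α)
   = 1/2 × 0.407 / (1 − (1 − 1/2) × 0.407)
   = 0.2035 / 0.7965 = 0.255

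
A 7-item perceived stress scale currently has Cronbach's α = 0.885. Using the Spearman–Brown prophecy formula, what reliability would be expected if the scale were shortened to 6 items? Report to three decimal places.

predicted reliability = 0.868

Length factor m = 6/7 = 0.8571
α' = m·α / (1 − (1−m)·α)
   = 6/7 × 0.885 / (1 − (1 − 6/7) × 0.885)
   = 0.7586 / 0.8736 = 0.868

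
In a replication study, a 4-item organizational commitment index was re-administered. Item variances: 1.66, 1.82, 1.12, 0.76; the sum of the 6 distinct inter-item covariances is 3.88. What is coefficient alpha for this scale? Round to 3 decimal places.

α = 0.789

Σσᵢ² = 1.66 + 1.82 + 1.12 + 0.76 = 5.36
Sum of distinct covariances = 3.88
σ²_total = Σσᵢ² + 2·Σcov = 5.36 + 2 × 3.88 = 13.12
α = (4/3)·(1 − 5.36/13.12) = 0.789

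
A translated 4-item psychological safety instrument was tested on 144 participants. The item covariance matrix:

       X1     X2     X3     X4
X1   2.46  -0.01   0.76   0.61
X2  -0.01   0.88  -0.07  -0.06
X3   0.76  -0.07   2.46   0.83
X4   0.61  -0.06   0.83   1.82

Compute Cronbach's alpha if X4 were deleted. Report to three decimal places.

Remaining items: X1, X2, X3 (k = 3).
ΣVar(i) = 2.46 + 0.88 + 2.46 = 5.80
total variance = 5.80 + 2 × 0.68 = 7.16
α (item deleted) = (3/2)·(1 − 5.80/7.16) = 0.285

α = 0.285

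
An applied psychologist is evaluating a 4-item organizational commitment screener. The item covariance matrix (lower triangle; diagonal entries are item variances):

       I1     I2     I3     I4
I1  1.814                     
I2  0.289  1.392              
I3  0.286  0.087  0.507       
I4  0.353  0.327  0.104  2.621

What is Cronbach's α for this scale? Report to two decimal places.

Σσᵢ² = 1.814 + 1.392 + 0.507 + 2.621 = 6.334
Sum of the distinct covariances = 1.446
σ²_T = 6.334 + 2 × 1.446 = 9.226
α = (k/(k−1))·(1 − Σσᵢ²/σ²_T) = (4/3)·(1 − 6.334/9.226) = 0.42

α = 0.42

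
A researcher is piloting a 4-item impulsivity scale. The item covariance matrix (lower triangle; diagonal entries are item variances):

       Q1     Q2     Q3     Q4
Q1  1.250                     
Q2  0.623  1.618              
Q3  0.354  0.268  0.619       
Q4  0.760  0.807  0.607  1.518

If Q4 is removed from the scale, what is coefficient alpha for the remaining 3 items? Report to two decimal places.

α = 0.62

Remaining items: Q1, Q2, Q3 (k = 3).
ΣVar(i) = 1.250 + 1.618 + 0.619 = 3.487
σ²_total = 3.487 + 2 × 1.245 = 5.977
α (item deleted) = (3/2)·(1 − 3.487/5.977) = 0.62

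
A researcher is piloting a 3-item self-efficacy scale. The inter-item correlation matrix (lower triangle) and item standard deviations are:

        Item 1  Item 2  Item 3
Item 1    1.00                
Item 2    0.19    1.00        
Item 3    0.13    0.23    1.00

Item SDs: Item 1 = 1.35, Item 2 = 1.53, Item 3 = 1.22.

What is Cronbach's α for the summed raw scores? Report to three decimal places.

Cronbach's α = 0.402

Σσ²ᵢ = 1.35² + 1.53² + 1.22² = 5.6518
Covariances σ_ij = r_ij · s_i · s_j:
  σ(Item 1,Item 2) = 0.19 × 1.35 × 1.53 = 0.3924
  σ(Item 1,Item 3) = 0.13 × 1.35 × 1.22 = 0.2141
  σ(Item 2,Item 3) = 0.23 × 1.53 × 1.22 = 0.4293
σ²_T = Σσ²ᵢ + 2·Σσ_ij = 5.6518 + 2 × 1.0358 = 7.7234
α = (3/2)·(1 − 5.6518/7.7234) = 0.402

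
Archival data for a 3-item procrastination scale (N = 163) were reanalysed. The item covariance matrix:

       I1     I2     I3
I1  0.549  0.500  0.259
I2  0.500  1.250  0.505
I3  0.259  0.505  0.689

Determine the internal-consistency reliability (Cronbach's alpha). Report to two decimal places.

Σσ²ᵢ = 0.549 + 1.250 + 0.689 = 2.488
Sum of the distinct covariances = 1.264
σ²_total = 2.488 + 2 × 1.264 = 5.016
α = (k/(k−1))·(1 − Σσ²ᵢ/σ²_total) = (3/2)·(1 − 2.488/5.016) = 0.76

Cronbach's alpha = 0.76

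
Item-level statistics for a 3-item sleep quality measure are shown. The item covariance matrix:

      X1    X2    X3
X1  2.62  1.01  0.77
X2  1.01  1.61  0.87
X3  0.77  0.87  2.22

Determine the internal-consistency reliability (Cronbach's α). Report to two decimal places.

Σσᵢ² = 2.62 + 1.61 + 2.22 = 6.45
Sum of the distinct covariances = 2.65
σ²_total = 6.45 + 2 × 2.65 = 11.75
α = (k/(k−1))·(1 − Σσᵢ²/σ²_total) = (3/2)·(1 − 6.45/11.75) = 0.68

α = 0.68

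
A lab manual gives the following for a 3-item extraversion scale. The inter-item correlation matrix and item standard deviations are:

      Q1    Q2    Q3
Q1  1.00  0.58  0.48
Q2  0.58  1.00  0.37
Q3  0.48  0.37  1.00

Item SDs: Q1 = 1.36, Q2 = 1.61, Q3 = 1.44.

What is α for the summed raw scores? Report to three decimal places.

Σσ²ᵢ = 1.36² + 1.61² + 1.44² = 6.5153
Covariances σ_ij = r_ij · s_i · s_j:
  σ(Q1,Q2) = 0.58 × 1.36 × 1.61 = 1.2700
  σ(Q1,Q3) = 0.48 × 1.36 × 1.44 = 0.9400
  σ(Q2,Q3) = 0.37 × 1.61 × 1.44 = 0.8578
σ²_T = Σσ²ᵢ + 2·Σσ_ij = 6.5153 + 2 × 3.0678 = 12.6509
α = (3/2)·(1 − 6.5153/12.6509) = 0.727

α = 0.727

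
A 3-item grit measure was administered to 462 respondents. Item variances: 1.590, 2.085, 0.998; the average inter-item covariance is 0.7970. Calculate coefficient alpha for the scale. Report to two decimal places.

α = 0.76

Σσᵢ² = 1.590 + 2.085 + 0.998 = 4.673
Sum of the 3 distinct covariances = 3 × 0.7970 = 2.3910
Var(T) = Σσᵢ² + 2·Σcov = 4.673 + 2 × 2.3910 = 9.4550
α = (3/2)·(1 − 4.673/9.4550) = 0.76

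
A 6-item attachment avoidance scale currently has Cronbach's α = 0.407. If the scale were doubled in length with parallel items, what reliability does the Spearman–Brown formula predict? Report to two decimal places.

predicted reliability = 0.58

Length factor m = 2
α' = m·α / (1 + (m−1)·α)
   = 2 × 0.407 / (1 + (2 − 1) × 0.407)
   = 0.8140 / 1.4070 = 0.58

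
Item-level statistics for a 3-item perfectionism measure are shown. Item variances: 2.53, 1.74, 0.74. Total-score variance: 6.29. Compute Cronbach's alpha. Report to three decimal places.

Cronbach's alpha = 0.305

ΣVar(i) = 2.53 + 1.74 + 0.74 = 5.01
α = (k/(k−1))·(1 − ΣVar(i)/total variance) = (3/2)·(1 − 5.01/6.29) = 0.305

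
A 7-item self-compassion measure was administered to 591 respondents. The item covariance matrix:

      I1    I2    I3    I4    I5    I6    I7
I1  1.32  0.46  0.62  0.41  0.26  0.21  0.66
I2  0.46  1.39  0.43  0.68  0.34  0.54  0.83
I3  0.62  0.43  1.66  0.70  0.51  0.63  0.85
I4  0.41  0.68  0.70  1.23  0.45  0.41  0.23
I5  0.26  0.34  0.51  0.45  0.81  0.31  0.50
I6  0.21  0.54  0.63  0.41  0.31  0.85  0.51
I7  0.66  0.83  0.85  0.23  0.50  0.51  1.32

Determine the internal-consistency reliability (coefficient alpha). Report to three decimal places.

coefficient alpha = 0.829

ΣVar(i) = 1.32 + 1.39 + 1.66 + 1.23 + 0.81 + 0.85 + 1.32 = 8.58
Σ_{i<j} σ_ij = 10.54
σ²_T = 8.58 + 2 × 10.54 = 29.66
α = (k/(k−1))·(1 − ΣVar(i)/σ²_T) = (7/6)·(1 − 8.58/29.66) = 0.829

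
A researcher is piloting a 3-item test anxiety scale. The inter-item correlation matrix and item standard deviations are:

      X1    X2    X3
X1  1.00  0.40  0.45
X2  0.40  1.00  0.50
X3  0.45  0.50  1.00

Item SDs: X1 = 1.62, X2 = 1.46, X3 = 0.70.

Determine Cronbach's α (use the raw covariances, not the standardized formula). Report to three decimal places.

Σσ²ᵢ = 1.62² + 1.46² + 0.70² = 5.2460
Covariances σ_ij = r_ij · s_i · s_j:
  σ(X1,X2) = 0.40 × 1.62 × 1.46 = 0.9461
  σ(X1,X3) = 0.45 × 1.62 × 0.70 = 0.5103
  σ(X2,X3) = 0.50 × 1.46 × 0.70 = 0.5110
σ²_T = Σσ²ᵢ + 2·Σσ_ij = 5.2460 + 2 × 1.9674 = 9.1808
α = (3/2)·(1 − 5.2460/9.1808) = 0.643

Cronbach's α = 0.643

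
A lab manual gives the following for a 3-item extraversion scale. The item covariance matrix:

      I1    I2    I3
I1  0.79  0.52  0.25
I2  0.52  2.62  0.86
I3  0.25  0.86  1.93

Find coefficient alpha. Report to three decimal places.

ΣVar(i) = 0.79 + 2.62 + 1.93 = 5.34
Sum of the distinct covariances = 1.63
total variance = 5.34 + 2 × 1.63 = 8.60
α = (k/(k−1))·(1 − ΣVar(i)/total variance) = (3/2)·(1 − 5.34/8.60) = 0.569

coefficient alpha = 0.569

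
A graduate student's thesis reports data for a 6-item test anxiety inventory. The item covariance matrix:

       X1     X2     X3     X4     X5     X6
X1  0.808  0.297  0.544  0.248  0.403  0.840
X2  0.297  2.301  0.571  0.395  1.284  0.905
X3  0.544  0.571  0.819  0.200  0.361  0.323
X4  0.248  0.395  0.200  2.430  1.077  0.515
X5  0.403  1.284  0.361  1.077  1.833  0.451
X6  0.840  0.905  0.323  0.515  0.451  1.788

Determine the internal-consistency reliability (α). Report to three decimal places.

α = 0.753

sum of item variances = 0.808 + 2.301 + 0.819 + 2.430 + 1.833 + 1.788 = 9.979
Sum of the distinct covariances = 8.414
σ²_T = 9.979 + 2 × 8.414 = 26.807
α = (k/(k−1))·(1 − sum of item variances/σ²_T) = (6/5)·(1 − 9.979/26.807) = 0.753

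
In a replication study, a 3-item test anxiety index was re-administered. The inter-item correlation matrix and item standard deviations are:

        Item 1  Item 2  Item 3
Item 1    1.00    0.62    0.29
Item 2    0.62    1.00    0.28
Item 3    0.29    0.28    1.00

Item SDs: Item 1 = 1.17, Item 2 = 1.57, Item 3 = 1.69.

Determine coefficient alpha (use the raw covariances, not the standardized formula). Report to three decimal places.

Σσ²ᵢ = 1.17² + 1.57² + 1.69² = 6.6899
Covariances σ_ij = r_ij · s_i · s_j:
  σ(Item 1,Item 2) = 0.62 × 1.17 × 1.57 = 1.1389
  σ(Item 1,Item 3) = 0.29 × 1.17 × 1.69 = 0.5734
  σ(Item 2,Item 3) = 0.28 × 1.57 × 1.69 = 0.7429
σ²_T = Σσ²ᵢ + 2·Σσ_ij = 6.6899 + 2 × 2.4552 = 11.6003
α = (3/2)·(1 − 6.6899/11.6003) = 0.635

α = 0.635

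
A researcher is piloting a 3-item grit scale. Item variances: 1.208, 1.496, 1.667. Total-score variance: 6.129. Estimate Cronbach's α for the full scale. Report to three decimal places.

sum of item variances = 1.208 + 1.496 + 1.667 = 4.371
α = (k/(k−1))·(1 − sum of item variances/total variance) = (3/2)·(1 − 4.371/6.129) = 0.430

α = 0.430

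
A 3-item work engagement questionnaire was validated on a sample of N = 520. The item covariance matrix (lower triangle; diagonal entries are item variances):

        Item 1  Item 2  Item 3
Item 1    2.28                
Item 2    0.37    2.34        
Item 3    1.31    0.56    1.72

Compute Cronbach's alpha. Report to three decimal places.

Σσᵢ² = 2.28 + 2.34 + 1.72 = 6.34
Σ_{i<j} σ_ij = 2.24
σ²_T = 6.34 + 2 × 2.24 = 10.82
α = (k/(k−1))·(1 − Σσᵢ²/σ²_T) = (3/2)·(1 − 6.34/10.82) = 0.621

α = 0.621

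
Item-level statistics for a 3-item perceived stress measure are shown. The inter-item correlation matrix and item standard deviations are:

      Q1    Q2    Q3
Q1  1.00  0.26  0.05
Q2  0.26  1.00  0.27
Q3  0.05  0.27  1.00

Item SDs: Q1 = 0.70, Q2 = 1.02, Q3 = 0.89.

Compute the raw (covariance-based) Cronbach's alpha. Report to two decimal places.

Cronbach's alpha = 0.43

Σσ²ᵢ = 0.70² + 1.02² + 0.89² = 2.3225
Covariances σ_ij = r_ij · s_i · s_j:
  σ(Q1,Q2) = 0.26 × 0.70 × 1.02 = 0.1856
  σ(Q1,Q3) = 0.05 × 0.70 × 0.89 = 0.0311
  σ(Q2,Q3) = 0.27 × 1.02 × 0.89 = 0.2451
σ²_T = Σσ²ᵢ + 2·Σσ_ij = 2.3225 + 2 × 0.4618 = 3.2461
α = (3/2)·(1 − 2.3225/3.2461) = 0.43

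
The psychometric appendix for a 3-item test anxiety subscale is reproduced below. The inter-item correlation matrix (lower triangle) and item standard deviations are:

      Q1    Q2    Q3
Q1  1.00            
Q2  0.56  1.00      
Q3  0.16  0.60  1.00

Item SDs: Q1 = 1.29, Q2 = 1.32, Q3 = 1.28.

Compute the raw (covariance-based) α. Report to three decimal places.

α = 0.704

Σσ²ᵢ = 1.29² + 1.32² + 1.28² = 5.0449
Covariances σ_ij = r_ij · s_i · s_j:
  σ(Q1,Q2) = 0.56 × 1.29 × 1.32 = 0.9536
  σ(Q1,Q3) = 0.16 × 1.29 × 1.28 = 0.2642
  σ(Q2,Q3) = 0.60 × 1.32 × 1.28 = 1.0138
σ²_T = Σσ²ᵢ + 2·Σσ_ij = 5.0449 + 2 × 2.2316 = 9.5081
α = (3/2)·(1 − 5.0449/9.5081) = 0.704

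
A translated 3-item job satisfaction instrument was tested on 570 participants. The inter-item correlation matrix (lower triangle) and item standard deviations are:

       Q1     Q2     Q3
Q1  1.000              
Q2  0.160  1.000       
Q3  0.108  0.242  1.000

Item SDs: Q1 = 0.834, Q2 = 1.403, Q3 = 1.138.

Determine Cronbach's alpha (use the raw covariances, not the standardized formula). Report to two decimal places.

Σσ²ᵢ = 0.834² + 1.403² + 1.138² = 3.9590
Covariances σ_ij = r_ij · s_i · s_j:
  σ(Q1,Q2) = 0.160 × 0.834 × 1.403 = 0.1872
  σ(Q1,Q3) = 0.108 × 0.834 × 1.138 = 0.1025
  σ(Q2,Q3) = 0.242 × 1.403 × 1.138 = 0.3864
σ²_T = Σσ²ᵢ + 2·Σσ_ij = 3.9590 + 2 × 0.6761 = 5.3112
α = (3/2)·(1 − 3.9590/5.3112) = 0.38

α = 0.38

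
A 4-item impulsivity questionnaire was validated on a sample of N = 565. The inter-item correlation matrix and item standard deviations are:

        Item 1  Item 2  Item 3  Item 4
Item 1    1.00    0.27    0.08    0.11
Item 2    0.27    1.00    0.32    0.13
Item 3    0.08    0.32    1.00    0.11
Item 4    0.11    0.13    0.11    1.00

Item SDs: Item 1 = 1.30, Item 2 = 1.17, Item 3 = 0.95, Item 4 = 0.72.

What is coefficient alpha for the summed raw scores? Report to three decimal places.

Σσ²ᵢ = 1.30² + 1.17² + 0.95² + 0.72² = 4.4798
Covariances σ_ij = r_ij · s_i · s_j:
  σ(Item 1,Item 2) = 0.27 × 1.30 × 1.17 = 0.4107
  σ(Item 1,Item 3) = 0.08 × 1.30 × 0.95 = 0.0988
  σ(Item 1,Item 4) = 0.11 × 1.30 × 0.72 = 0.1030
  σ(Item 2,Item 3) = 0.32 × 1.17 × 0.95 = 0.3557
  σ(Item 2,Item 4) = 0.13 × 1.17 × 0.72 = 0.1095
  σ(Item 3,Item 4) = 0.11 × 0.95 × 0.72 = 0.0752
σ²_T = Σσ²ᵢ + 2·Σσ_ij = 4.4798 + 2 × 1.1529 = 6.7856
α = (4/3)·(1 − 4.4798/6.7856) = 0.453

coefficient alpha = 0.453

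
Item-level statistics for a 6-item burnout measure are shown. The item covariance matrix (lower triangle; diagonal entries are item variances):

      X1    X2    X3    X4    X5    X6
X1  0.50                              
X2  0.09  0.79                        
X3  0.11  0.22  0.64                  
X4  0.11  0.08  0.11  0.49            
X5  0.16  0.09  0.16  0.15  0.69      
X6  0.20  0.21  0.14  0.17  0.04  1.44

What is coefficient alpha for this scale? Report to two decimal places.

coefficient alpha = 0.57

Σσ²ᵢ = 0.50 + 0.79 + 0.64 + 0.49 + 0.69 + 1.44 = 4.55
Σ_{i<j} σ_ij = 2.04
σ²_T = 4.55 + 2 × 2.04 = 8.63
α = (k/(k−1))·(1 − Σσ²ᵢ/σ²_T) = (6/5)·(1 − 4.55/8.63) = 0.57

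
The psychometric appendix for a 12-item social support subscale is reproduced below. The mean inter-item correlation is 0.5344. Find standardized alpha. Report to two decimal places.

standardized alpha = 0.93

Standardized α = k·r̄ / (1 + (k−1)·r̄) = 12 × 0.5344 / (1 + 11 × 0.5344)
  = 6.4128 / 6.8784 = 0.93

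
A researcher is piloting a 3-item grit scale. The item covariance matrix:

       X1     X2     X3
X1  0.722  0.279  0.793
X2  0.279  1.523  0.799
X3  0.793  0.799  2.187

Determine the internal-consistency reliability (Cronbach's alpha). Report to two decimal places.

Σσᵢ² = 0.722 + 1.523 + 2.187 = 4.432
Sum of off-diagonal covariances = 1.871
σ²_total = 4.432 + 2 × 1.871 = 8.174
α = (k/(k−1))·(1 − Σσᵢ²/σ²_total) = (3/2)·(1 − 4.432/8.174) = 0.69

α = 0.69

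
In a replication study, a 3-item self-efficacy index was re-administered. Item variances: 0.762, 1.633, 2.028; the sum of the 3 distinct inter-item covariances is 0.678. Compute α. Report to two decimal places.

ΣVar(i) = 0.762 + 1.633 + 2.028 = 4.423
Sum of distinct covariances = 0.678
total variance = ΣVar(i) + 2·Σcov = 4.423 + 2 × 0.678 = 5.779
α = (3/2)·(1 − 4.423/5.779) = 0.35

α = 0.35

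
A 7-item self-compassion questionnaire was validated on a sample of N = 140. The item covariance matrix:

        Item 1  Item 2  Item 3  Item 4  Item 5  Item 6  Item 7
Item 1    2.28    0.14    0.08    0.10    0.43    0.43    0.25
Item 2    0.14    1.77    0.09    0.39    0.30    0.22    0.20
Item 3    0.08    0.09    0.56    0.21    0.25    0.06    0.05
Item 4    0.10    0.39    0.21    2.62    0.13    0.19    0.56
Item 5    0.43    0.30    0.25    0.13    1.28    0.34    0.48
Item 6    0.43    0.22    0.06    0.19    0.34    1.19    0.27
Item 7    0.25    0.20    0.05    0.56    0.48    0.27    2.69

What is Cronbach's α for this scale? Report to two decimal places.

sum of item variances = 2.28 + 1.77 + 0.56 + 2.62 + 1.28 + 1.19 + 2.69 = 12.39
Sum of the distinct covariances = 5.17
total variance = 12.39 + 2 × 5.17 = 22.73
α = (k/(k−1))·(1 − sum of item variances/total variance) = (7/6)·(1 − 12.39/22.73) = 0.53

Cronbach's α = 0.53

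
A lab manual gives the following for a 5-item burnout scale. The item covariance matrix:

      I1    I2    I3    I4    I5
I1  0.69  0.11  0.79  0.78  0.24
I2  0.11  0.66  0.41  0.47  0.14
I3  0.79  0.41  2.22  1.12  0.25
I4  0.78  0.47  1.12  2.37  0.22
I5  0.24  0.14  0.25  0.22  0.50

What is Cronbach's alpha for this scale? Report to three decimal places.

α = 0.731

ΣVar(i) = 0.69 + 0.66 + 2.22 + 2.37 + 0.50 = 6.44
Sum of off-diagonal covariances = 4.53
σ²_T = 6.44 + 2 × 4.53 = 15.50
α = (k/(k−1))·(1 − ΣVar(i)/σ²_T) = (5/4)·(1 − 6.44/15.50) = 0.731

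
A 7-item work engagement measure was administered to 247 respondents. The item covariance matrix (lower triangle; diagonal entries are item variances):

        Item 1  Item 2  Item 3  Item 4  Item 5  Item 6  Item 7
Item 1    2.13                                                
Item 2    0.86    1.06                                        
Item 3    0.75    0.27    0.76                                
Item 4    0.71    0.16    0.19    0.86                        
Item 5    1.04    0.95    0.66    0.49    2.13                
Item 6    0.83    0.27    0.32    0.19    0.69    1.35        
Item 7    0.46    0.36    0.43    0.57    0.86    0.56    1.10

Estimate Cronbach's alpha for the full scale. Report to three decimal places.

sum of item variances = 2.13 + 1.06 + 0.76 + 0.86 + 2.13 + 1.35 + 1.10 = 9.39
Sum of off-diagonal covariances = 11.62
σ²_T = 9.39 + 2 × 11.62 = 32.63
α = (k/(k−1))·(1 − sum of item variances/σ²_T) = (7/6)·(1 − 9.39/32.63) = 0.831

Cronbach's alpha = 0.831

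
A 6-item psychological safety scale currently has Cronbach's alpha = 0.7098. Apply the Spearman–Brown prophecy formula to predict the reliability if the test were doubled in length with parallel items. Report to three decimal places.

Length factor m = 2
α' = m·α / (1 + (m−1)·α)
   = 2 × 0.7098 / (1 + (2 − 1) × 0.7098)
   = 1.4196 / 1.7098 = 0.830

predicted reliability = 0.830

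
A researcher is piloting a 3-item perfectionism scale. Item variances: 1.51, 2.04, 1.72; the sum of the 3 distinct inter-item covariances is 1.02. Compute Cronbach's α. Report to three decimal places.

sum of item variances = 1.51 + 2.04 + 1.72 = 5.27
Sum of distinct covariances = 1.02
total variance = sum of item variances + 2·Σcov = 5.27 + 2 × 1.02 = 7.31
α = (3/2)·(1 − 5.27/7.31) = 0.419

Cronbach's α = 0.419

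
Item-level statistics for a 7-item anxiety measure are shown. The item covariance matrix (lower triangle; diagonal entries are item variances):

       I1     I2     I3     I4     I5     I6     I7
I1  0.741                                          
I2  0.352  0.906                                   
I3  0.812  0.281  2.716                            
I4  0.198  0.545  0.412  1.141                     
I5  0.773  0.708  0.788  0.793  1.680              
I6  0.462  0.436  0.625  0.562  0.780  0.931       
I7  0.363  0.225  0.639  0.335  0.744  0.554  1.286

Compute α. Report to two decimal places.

sum of item variances = 0.741 + 0.906 + 2.716 + 1.141 + 1.680 + 0.931 + 1.286 = 9.401
Sum of the distinct covariances = 11.387
total variance = 9.401 + 2 × 11.387 = 32.175
α = (k/(k−1))·(1 − sum of item variances/total variance) = (7/6)·(1 − 9.401/32.175) = 0.83

α = 0.83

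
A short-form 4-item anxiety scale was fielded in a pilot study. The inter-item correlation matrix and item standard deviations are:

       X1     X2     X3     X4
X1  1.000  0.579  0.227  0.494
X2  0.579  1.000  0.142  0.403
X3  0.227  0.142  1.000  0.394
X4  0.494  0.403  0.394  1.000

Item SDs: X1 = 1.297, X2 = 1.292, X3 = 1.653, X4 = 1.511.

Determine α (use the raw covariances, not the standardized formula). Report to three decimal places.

α = 0.691

Σσ²ᵢ = 1.297² + 1.292² + 1.653² + 1.511² = 8.3670
Covariances σ_ij = r_ij · s_i · s_j:
  σ(X1,X2) = 0.579 × 1.297 × 1.292 = 0.9702
  σ(X1,X3) = 0.227 × 1.297 × 1.653 = 0.4867
  σ(X1,X4) = 0.494 × 1.297 × 1.511 = 0.9681
  σ(X2,X3) = 0.142 × 1.292 × 1.653 = 0.3033
  σ(X2,X4) = 0.403 × 1.292 × 1.511 = 0.7867
  σ(X3,X4) = 0.394 × 1.653 × 1.511 = 0.9841
σ²_T = Σσ²ᵢ + 2·Σσ_ij = 8.3670 + 2 × 4.4991 = 17.3652
α = (4/3)·(1 − 8.3670/17.3652) = 0.691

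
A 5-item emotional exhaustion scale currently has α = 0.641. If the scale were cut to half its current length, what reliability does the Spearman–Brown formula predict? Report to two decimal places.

predicted reliability = 0.47

Length factor m = 1/2
α' = m·α / (1 − (1−m)·α)
   = 1/2 × 0.641 / (1 − (1 − 1/2) × 0.641)
   = 0.3205 / 0.6795 = 0.47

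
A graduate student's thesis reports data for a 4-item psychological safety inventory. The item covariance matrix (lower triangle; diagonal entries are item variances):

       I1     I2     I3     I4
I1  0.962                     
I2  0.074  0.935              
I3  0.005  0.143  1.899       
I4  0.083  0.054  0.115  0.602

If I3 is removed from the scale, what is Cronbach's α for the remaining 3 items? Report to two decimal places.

Cronbach's α = 0.22

Remaining items: I1, I2, I4 (k = 3).
ΣVar(i) = 0.962 + 0.935 + 0.602 = 2.499
Var(T) = 2.499 + 2 × 0.211 = 2.921
α (item deleted) = (3/2)·(1 − 2.499/2.921) = 0.22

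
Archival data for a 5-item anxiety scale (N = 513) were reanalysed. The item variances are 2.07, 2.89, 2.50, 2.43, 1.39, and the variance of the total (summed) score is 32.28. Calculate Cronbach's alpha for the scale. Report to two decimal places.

Σσᵢ² = 2.07 + 2.89 + 2.50 + 2.43 + 1.39 = 11.28
α = (k/(k−1))·(1 − Σσᵢ²/σ²_T) = (5/4)·(1 − 11.28/32.28) = 0.81

Cronbach's alpha = 0.81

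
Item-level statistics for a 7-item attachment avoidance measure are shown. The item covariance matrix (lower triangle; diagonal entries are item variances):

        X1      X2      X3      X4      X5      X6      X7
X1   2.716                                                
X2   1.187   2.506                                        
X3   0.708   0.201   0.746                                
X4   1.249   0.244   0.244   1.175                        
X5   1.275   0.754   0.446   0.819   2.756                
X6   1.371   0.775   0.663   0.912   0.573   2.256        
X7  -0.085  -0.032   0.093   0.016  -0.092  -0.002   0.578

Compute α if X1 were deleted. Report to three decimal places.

α = 0.634

Remaining items: X2, X3, X4, X5, X6, X7 (k = 6).
ΣVar(i) = 2.506 + 0.746 + 1.175 + 2.756 + 2.256 + 0.578 = 10.017
Var(T) = 10.017 + 2 × 5.614 = 21.245
α (item deleted) = (6/5)·(1 − 10.017/21.245) = 0.634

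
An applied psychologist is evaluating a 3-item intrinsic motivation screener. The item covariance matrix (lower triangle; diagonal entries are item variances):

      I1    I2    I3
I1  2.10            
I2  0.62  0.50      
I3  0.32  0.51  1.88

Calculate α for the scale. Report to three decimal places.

Σσᵢ² = 2.10 + 0.50 + 1.88 = 4.48
Σ_{i<j} σ_ij = 1.45
σ²_total = 4.48 + 2 × 1.45 = 7.38
α = (k/(k−1))·(1 − Σσᵢ²/σ²_total) = (3/2)·(1 − 4.48/7.38) = 0.589

α = 0.589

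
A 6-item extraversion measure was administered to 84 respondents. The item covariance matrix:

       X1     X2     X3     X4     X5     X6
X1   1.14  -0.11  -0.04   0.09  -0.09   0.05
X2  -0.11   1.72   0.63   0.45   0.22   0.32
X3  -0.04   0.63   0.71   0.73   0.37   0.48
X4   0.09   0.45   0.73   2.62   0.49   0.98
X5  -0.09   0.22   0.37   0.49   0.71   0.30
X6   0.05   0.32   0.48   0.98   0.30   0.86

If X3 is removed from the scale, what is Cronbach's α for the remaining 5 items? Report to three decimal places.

Remaining items: X1, X2, X4, X5, X6 (k = 5).
sum of item variances = 1.14 + 1.72 + 2.62 + 0.71 + 0.86 = 7.05
Var(T) = 7.05 + 2 × 2.70 = 12.45
α (item deleted) = (5/4)·(1 − 7.05/12.45) = 0.542

α = 0.542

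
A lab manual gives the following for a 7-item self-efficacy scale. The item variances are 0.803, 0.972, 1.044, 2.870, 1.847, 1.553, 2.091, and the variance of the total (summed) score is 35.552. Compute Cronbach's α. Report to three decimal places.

ΣVar(i) = 0.803 + 0.972 + 1.044 + 2.870 + 1.847 + 1.553 + 2.091 = 11.180
α = (k/(k−1))·(1 − ΣVar(i)/σ²_T) = (7/6)·(1 − 11.180/35.552) = 0.800

Cronbach's α = 0.800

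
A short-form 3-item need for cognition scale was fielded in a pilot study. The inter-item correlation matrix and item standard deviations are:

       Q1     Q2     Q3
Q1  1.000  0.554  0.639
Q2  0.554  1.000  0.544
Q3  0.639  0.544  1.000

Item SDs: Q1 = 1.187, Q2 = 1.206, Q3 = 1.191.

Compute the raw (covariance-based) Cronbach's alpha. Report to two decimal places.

α = 0.80

Σσ²ᵢ = 1.187² + 1.206² + 1.191² = 4.2819
Covariances σ_ij = r_ij · s_i · s_j:
  σ(Q1,Q2) = 0.554 × 1.187 × 1.206 = 0.7931
  σ(Q1,Q3) = 0.639 × 1.187 × 1.191 = 0.9034
  σ(Q2,Q3) = 0.544 × 1.206 × 1.191 = 0.7814
σ²_T = Σσ²ᵢ + 2·Σσ_ij = 4.2819 + 2 × 2.4779 = 9.2377
α = (3/2)·(1 − 4.2819/9.2377) = 0.80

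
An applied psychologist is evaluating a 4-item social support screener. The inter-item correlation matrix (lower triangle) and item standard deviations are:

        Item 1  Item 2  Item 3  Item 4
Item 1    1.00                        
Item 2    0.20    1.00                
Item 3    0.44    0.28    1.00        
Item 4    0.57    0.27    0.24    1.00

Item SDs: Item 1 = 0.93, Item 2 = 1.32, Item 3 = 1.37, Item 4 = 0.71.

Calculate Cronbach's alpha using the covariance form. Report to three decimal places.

Σσ²ᵢ = 0.93² + 1.32² + 1.37² + 0.71² = 4.9883
Covariances σ_ij = r_ij · s_i · s_j:
  σ(Item 1,Item 2) = 0.20 × 0.93 × 1.32 = 0.2455
  σ(Item 1,Item 3) = 0.44 × 0.93 × 1.37 = 0.5606
  σ(Item 1,Item 4) = 0.57 × 0.93 × 0.71 = 0.3764
  σ(Item 2,Item 3) = 0.28 × 1.32 × 1.37 = 0.5064
  σ(Item 2,Item 4) = 0.27 × 1.32 × 0.71 = 0.2530
  σ(Item 3,Item 4) = 0.24 × 1.37 × 0.71 = 0.2334
σ²_T = Σσ²ᵢ + 2·Σσ_ij = 4.9883 + 2 × 2.1753 = 9.3389
α = (4/3)·(1 − 4.9883/9.3389) = 0.621

α = 0.621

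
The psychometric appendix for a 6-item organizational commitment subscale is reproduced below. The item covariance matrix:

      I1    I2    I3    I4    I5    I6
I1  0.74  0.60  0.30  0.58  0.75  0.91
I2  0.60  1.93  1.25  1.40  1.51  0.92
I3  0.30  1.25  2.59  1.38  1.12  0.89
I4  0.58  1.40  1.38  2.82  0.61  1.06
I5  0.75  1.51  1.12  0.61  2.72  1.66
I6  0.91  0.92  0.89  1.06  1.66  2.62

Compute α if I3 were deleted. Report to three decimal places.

Remaining items: I1, I2, I4, I5, I6 (k = 5).
Σσ²ᵢ = 0.74 + 1.93 + 2.82 + 2.72 + 2.62 = 10.83
σ²_T = 10.83 + 2 × 10.00 = 30.83
α (item deleted) = (5/4)·(1 − 10.83/30.83) = 0.811

α = 0.811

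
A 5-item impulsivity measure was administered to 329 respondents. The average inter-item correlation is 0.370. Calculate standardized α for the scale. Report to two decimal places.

standardized α = 0.75

Standardized α = k·r̄ / (1 + (k−1)·r̄) = 5 × 0.370 / (1 + 4 × 0.370)
  = 1.8500 / 2.4800 = 0.75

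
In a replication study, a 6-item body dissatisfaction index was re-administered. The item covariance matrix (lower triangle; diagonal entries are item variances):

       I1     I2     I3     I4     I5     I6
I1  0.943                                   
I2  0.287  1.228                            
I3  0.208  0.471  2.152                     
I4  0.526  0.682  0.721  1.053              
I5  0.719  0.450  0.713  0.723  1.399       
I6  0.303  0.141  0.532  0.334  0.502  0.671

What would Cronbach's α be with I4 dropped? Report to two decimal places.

Remaining items: I1, I2, I3, I5, I6 (k = 5).
ΣVar(i) = 0.943 + 1.228 + 2.152 + 1.399 + 0.671 = 6.393
Var(T) = 6.393 + 2 × 4.326 = 15.045
α (item deleted) = (5/4)·(1 − 6.393/15.045) = 0.72

α = 0.72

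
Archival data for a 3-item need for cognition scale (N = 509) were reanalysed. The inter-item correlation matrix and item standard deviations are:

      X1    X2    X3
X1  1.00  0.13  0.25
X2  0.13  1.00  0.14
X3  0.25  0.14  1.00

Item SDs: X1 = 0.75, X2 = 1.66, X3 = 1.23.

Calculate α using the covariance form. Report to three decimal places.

Σσ²ᵢ = 0.75² + 1.66² + 1.23² = 4.8310
Covariances σ_ij = r_ij · s_i · s_j:
  σ(X1,X2) = 0.13 × 0.75 × 1.66 = 0.1618
  σ(X1,X3) = 0.25 × 0.75 × 1.23 = 0.2306
  σ(X2,X3) = 0.14 × 1.66 × 1.23 = 0.2859
σ²_T = Σσ²ᵢ + 2·Σσ_ij = 4.8310 + 2 × 0.6783 = 6.1876
α = (3/2)·(1 − 4.8310/6.1876) = 0.329

α = 0.329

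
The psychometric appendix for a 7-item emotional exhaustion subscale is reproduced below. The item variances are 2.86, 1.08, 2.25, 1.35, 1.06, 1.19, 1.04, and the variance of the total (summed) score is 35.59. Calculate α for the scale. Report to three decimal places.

Σσᵢ² = 2.86 + 1.08 + 2.25 + 1.35 + 1.06 + 1.19 + 1.04 = 10.83
α = (k/(k−1))·(1 − Σσᵢ²/σ²_total) = (7/6)·(1 − 10.83/35.59) = 0.812

α = 0.812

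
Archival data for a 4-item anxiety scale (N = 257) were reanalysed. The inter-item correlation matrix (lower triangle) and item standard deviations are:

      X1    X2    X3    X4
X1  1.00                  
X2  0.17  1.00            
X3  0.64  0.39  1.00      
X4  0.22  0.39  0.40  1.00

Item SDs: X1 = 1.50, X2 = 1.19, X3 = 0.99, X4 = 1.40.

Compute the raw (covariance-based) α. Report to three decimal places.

Σσ²ᵢ = 1.50² + 1.19² + 0.99² + 1.40² = 6.6062
Covariances σ_ij = r_ij · s_i · s_j:
  σ(X1,X2) = 0.17 × 1.50 × 1.19 = 0.3034
  σ(X1,X3) = 0.64 × 1.50 × 0.99 = 0.9504
  σ(X1,X4) = 0.22 × 1.50 × 1.40 = 0.4620
  σ(X2,X3) = 0.39 × 1.19 × 0.99 = 0.4595
  σ(X2,X4) = 0.39 × 1.19 × 1.40 = 0.6497
  σ(X3,X4) = 0.40 × 0.99 × 1.40 = 0.5544
σ²_T = Σσ²ᵢ + 2·Σσ_ij = 6.6062 + 2 × 3.3794 = 13.3650
α = (4/3)·(1 − 6.6062/13.3650) = 0.674

α = 0.674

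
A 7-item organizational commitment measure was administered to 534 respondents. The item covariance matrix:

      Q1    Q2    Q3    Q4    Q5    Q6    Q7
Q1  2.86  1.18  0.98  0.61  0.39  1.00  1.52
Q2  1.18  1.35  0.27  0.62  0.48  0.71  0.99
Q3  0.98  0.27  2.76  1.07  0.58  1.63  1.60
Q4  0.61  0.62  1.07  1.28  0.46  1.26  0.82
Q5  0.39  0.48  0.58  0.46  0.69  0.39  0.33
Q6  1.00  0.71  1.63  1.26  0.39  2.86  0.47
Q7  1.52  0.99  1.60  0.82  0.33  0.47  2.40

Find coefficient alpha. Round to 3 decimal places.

coefficient alpha = 0.828

ΣVar(i) = 2.86 + 1.35 + 2.76 + 1.28 + 0.69 + 2.86 + 2.40 = 14.20
Sum of the distinct covariances = 17.36
σ²_T = 14.20 + 2 × 17.36 = 48.92
α = (k/(k−1))·(1 − ΣVar(i)/σ²_T) = (7/6)·(1 − 14.20/48.92) = 0.828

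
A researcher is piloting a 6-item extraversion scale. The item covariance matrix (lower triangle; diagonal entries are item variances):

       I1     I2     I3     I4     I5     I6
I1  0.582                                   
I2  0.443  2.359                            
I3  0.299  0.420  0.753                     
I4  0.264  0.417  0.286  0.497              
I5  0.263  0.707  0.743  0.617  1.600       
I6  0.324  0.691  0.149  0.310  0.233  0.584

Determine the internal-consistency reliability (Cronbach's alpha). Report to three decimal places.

α = 0.791

Σσᵢ² = 0.582 + 2.359 + 0.753 + 0.497 + 1.600 + 0.584 = 6.375
Sum of the distinct covariances = 6.166
Var(T) = 6.375 + 2 × 6.166 = 18.707
α = (k/(k−1))·(1 − Σσᵢ²/Var(T)) = (6/5)·(1 − 6.375/18.707) = 0.791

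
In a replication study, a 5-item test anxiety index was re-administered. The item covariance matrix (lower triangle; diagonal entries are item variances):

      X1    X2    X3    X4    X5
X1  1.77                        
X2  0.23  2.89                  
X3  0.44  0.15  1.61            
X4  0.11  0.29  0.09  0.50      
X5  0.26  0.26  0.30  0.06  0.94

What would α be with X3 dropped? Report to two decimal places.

α = 0.38

Remaining items: X1, X2, X4, X5 (k = 4).
Σσ²ᵢ = 1.77 + 2.89 + 0.50 + 0.94 = 6.10
σ²_T = 6.10 + 2 × 1.21 = 8.52
α (item deleted) = (4/3)·(1 − 6.10/8.52) = 0.38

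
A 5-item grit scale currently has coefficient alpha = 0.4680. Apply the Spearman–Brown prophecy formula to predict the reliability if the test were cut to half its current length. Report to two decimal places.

Length factor m = 1/2
α' = m·α / (1 − (1−m)·α)
   = 1/2 × 0.4680 / (1 − (1 − 1/2) × 0.4680)
   = 0.2340 / 0.7660 = 0.31

predicted reliability = 0.31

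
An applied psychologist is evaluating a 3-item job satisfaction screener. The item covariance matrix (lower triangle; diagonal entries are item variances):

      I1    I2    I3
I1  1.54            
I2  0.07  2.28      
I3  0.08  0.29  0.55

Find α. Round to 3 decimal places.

α = 0.251

ΣVar(i) = 1.54 + 2.28 + 0.55 = 4.37
Σ_{i<j} σ_ij = 0.44
Var(T) = 4.37 + 2 × 0.44 = 5.25
α = (k/(k−1))·(1 − ΣVar(i)/Var(T)) = (3/2)·(1 − 4.37/5.25) = 0.251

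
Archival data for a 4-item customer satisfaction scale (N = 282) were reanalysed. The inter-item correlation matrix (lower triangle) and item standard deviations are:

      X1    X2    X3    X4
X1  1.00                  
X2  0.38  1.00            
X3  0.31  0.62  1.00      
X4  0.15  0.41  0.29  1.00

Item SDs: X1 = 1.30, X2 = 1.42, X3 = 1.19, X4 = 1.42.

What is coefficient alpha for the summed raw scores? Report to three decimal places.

coefficient alpha = 0.689

Σσ²ᵢ = 1.30² + 1.42² + 1.19² + 1.42² = 7.1389
Covariances σ_ij = r_ij · s_i · s_j:
  σ(X1,X2) = 0.38 × 1.30 × 1.42 = 0.7015
  σ(X1,X3) = 0.31 × 1.30 × 1.19 = 0.4796
  σ(X1,X4) = 0.15 × 1.30 × 1.42 = 0.2769
  σ(X2,X3) = 0.62 × 1.42 × 1.19 = 1.0477
  σ(X2,X4) = 0.41 × 1.42 × 1.42 = 0.8267
  σ(X3,X4) = 0.29 × 1.19 × 1.42 = 0.4900
σ²_T = Σσ²ᵢ + 2·Σσ_ij = 7.1389 + 2 × 3.8224 = 14.7837
α = (4/3)·(1 − 7.1389/14.7837) = 0.689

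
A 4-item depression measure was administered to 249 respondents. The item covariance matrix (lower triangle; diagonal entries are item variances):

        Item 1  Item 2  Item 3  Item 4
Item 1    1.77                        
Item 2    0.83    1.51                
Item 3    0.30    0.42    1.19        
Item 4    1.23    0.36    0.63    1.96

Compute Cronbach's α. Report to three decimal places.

Σσ²ᵢ = 1.77 + 1.51 + 1.19 + 1.96 = 6.43
Sum of the distinct covariances = 3.77
σ²_T = 6.43 + 2 × 3.77 = 13.97
α = (k/(k−1))·(1 − Σσ²ᵢ/σ²_T) = (4/3)·(1 − 6.43/13.97) = 0.720

α = 0.720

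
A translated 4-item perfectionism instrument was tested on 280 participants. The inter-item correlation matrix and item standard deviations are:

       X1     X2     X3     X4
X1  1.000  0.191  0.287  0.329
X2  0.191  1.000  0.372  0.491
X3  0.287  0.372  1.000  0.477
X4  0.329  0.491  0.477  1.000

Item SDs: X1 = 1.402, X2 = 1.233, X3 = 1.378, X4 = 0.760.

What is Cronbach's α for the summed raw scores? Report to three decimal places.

Σσ²ᵢ = 1.402² + 1.233² + 1.378² + 0.760² = 5.9624
Covariances σ_ij = r_ij · s_i · s_j:
  σ(X1,X2) = 0.191 × 1.402 × 1.233 = 0.3302
  σ(X1,X3) = 0.287 × 1.402 × 1.378 = 0.5545
  σ(X1,X4) = 0.329 × 1.402 × 0.760 = 0.3506
  σ(X2,X3) = 0.372 × 1.233 × 1.378 = 0.6321
  σ(X2,X4) = 0.491 × 1.233 × 0.760 = 0.4601
  σ(X3,X4) = 0.477 × 1.378 × 0.760 = 0.4996
σ²_T = Σσ²ᵢ + 2·Σσ_ij = 5.9624 + 2 × 2.8271 = 11.6166
α = (4/3)·(1 − 5.9624/11.6166) = 0.649

Cronbach's α = 0.649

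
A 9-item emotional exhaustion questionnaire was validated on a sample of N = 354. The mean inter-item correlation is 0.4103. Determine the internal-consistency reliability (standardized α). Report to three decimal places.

Standardized α = k·r̄ / (1 + (k−1)·r̄) = 9 × 0.4103 / (1 + 8 × 0.4103)
  = 3.6927 / 4.2824 = 0.862

α = 0.862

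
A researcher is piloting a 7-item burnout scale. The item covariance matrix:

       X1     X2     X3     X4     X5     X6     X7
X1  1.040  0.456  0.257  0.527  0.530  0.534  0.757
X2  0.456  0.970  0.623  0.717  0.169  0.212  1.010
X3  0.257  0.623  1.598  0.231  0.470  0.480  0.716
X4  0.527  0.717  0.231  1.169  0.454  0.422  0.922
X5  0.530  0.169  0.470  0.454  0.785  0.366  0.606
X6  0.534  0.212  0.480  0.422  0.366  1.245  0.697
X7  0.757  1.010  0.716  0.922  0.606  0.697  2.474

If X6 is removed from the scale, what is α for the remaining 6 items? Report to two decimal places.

Remaining items: X1, X2, X3, X4, X5, X7 (k = 6).
Σσᵢ² = 1.040 + 0.970 + 1.598 + 1.169 + 0.785 + 2.474 = 8.036
total variance = 8.036 + 2 × 8.445 = 24.926
α (item deleted) = (6/5)·(1 − 8.036/24.926) = 0.81

α = 0.81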